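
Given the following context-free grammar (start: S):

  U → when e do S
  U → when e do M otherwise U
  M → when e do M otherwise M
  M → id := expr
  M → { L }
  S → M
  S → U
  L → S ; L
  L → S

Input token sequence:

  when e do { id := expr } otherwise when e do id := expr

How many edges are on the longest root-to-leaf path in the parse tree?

6

[S [U when e do [M { [L [S [M id := expr]]] }] otherwise [U when e do [S [M id := expr]]]]]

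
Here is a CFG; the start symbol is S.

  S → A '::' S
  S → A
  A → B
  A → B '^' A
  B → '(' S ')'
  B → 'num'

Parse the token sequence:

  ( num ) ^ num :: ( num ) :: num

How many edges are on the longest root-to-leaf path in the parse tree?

7

[S [A [B ( [S [A [B num]]] )] ^ [A [B num]]] :: [S [A [B ( [S [A [B num]]] )]] :: [S [A [B num]]]]]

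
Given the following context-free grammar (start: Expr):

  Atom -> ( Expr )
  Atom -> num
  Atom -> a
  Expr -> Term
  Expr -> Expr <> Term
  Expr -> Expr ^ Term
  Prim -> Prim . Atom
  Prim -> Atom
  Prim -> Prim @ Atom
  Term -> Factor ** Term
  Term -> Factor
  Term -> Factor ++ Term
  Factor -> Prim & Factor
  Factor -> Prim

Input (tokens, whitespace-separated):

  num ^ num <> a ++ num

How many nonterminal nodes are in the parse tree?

19

[Expr [Expr [Expr [Term [Factor [Prim [Atom num]]]]] ^ [Term [Factor [Prim [Atom num]]]]] <> [Term [Factor [Prim [Atom a]]] ++ [Term [Factor [Prim [Atom num]]]]]]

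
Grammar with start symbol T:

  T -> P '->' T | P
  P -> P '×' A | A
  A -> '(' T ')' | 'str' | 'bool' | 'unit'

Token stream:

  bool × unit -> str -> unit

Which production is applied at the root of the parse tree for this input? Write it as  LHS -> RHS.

T -> P '->' T

[T [P [P [A bool]] × [A unit]] -> [T [P [A str]] -> [T [P [A unit]]]]]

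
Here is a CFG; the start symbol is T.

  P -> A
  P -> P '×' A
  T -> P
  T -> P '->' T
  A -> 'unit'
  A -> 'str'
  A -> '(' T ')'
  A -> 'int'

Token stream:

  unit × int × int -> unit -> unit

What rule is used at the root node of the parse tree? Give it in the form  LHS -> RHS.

[T [P [P [P [A unit]] × [A int]] × [A int]] -> [T [P [A unit]] -> [T [P [A unit]]]]]

T -> P '->' T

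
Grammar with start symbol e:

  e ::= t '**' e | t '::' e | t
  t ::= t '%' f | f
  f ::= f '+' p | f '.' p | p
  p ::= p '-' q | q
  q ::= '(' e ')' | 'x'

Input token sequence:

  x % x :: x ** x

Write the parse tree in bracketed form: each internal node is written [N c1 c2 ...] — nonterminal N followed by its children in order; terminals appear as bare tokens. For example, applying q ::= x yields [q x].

[e [t [t [f [p [q x]]]] % [f [p [q x]]]] :: [e [t [f [p [q x]]]] ** [e [t [f [p [q x]]]]]]]

e
t :: e
t % f :: e
f % f :: e
p % f :: e
q % f :: e
x % f :: e
x % p :: e
x % q :: e
x % x :: e
x % x :: t ** e
x % x :: f ** e
x % x :: p ** e
x % x :: q ** e
x % x :: x ** e
x % x :: x ** t
x % x :: x ** f
x % x :: x ** p
x % x :: x ** q
x % x :: x ** x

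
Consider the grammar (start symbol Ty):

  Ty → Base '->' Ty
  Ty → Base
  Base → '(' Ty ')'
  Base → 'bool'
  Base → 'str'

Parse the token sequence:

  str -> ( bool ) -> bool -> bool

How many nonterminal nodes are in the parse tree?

10

[Ty [Base str] -> [Ty [Base ( [Ty [Base bool]] )] -> [Ty [Base bool] -> [Ty [Base bool]]]]]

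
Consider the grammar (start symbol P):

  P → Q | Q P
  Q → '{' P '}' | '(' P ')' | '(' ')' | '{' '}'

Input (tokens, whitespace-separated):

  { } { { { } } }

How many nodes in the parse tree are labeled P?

[P [Q { }] [P [Q { [P [Q { [P [Q { }]] }]] }]]]

4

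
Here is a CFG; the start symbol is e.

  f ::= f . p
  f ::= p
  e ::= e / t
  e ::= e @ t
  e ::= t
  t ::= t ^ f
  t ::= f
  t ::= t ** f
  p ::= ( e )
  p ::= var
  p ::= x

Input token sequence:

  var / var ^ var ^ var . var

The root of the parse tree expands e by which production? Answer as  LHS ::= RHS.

e ::= e / t

[e [e [t [f [p var]]]] / [t [t [t [f [p var]]] ^ [f [p var]]] ^ [f [f [p var]] . [p var]]]]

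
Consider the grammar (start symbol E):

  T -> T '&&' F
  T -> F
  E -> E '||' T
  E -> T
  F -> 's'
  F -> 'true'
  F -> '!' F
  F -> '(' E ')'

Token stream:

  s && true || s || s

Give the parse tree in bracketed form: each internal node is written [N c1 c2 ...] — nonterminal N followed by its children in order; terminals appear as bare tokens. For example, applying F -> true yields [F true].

E
E || T
E || T || T
T || T || T
T && F || T || T
F && F || T || T
s && F || T || T
s && true || T || T
s && true || F || T
s && true || s || T
s && true || s || F
s && true || s || s

[E [E [E [T [T [F s]] && [F true]]] || [T [F s]]] || [T [F s]]]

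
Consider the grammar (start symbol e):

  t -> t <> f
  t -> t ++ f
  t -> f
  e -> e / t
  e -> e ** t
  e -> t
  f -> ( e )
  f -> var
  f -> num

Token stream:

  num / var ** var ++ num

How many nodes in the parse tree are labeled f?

[e [e [e [t [f num]]] / [t [f var]]] ** [t [t [f var]] ++ [f num]]]

4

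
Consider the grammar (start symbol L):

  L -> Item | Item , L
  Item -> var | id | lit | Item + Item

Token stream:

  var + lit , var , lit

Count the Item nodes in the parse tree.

[L [Item [Item var] + [Item lit]] , [L [Item var] , [L [Item lit]]]]

5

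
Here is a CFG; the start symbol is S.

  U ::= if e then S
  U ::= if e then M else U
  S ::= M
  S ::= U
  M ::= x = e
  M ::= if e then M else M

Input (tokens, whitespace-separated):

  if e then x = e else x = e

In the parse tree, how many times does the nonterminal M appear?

[S [M if e then [M x = e] else [M x = e]]]

3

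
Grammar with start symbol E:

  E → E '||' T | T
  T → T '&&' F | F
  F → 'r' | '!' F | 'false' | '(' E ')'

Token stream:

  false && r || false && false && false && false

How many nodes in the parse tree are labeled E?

2

[E [E [T [T [F false]] && [F r]]] || [T [T [T [T [F false]] && [F false]] && [F false]] && [F false]]]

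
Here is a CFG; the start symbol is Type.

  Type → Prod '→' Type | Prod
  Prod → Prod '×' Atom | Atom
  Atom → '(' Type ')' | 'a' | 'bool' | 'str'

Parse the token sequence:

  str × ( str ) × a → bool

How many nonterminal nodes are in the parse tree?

[Type [Prod [Prod [Prod [Atom str]] × [Atom ( [Type [Prod [Atom str]]] )]] × [Atom a]] → [Type [Prod [Atom bool]]]]

13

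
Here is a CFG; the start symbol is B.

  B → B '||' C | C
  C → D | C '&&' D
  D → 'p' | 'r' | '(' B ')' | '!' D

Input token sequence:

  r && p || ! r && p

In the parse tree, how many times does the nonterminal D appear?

[B [B [C [C [D r]] && [D p]]] || [C [C [D ! [D r]]] && [D p]]]

5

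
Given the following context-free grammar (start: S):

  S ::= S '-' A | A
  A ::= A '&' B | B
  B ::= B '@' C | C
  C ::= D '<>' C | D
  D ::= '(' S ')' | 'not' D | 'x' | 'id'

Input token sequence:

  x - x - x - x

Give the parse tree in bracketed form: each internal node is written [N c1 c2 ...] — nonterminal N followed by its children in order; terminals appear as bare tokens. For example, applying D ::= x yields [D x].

S
S - A
S - A - A
S - A - A - A
A - A - A - A
B - A - A - A
C - A - A - A
D - A - A - A
x - A - A - A
x - B - A - A
x - C - A - A
x - D - A - A
x - x - A - A
x - x - B - A
x - x - C - A
x - x - D - A
x - x - x - A
x - x - x - B
x - x - x - C
x - x - x - D
x - x - x - x

[S [S [S [S [A [B [C [D x]]]]] - [A [B [C [D x]]]]] - [A [B [C [D x]]]]] - [A [B [C [D x]]]]]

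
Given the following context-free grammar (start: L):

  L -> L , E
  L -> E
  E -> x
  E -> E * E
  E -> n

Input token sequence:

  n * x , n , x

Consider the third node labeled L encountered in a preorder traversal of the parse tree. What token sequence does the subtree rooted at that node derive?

[L [L [L [E [E n] * [E x]]] , [E n]] , [E x]]

n * x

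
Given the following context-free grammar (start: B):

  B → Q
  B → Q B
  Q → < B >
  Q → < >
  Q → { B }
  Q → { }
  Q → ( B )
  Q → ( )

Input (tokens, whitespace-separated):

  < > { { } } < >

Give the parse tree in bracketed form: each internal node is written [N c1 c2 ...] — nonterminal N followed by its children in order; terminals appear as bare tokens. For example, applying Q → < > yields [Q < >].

B
Q B
< > B
< > Q B
< > { B } B
< > { Q } B
< > { { } } B
< > { { } } Q
< > { { } } < >

[B [Q < >] [B [Q { [B [Q { }]] }] [B [Q < >]]]]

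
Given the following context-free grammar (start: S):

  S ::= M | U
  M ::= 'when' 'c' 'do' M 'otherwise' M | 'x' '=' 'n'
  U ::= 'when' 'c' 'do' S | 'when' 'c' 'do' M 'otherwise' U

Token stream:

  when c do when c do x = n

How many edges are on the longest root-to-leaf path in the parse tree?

6

[S [U when c do [S [U when c do [S [M x = n]]]]]]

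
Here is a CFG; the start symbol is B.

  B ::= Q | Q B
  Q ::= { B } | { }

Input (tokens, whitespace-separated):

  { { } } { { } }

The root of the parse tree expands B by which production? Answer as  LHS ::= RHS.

B ::= Q B

[B [Q { [B [Q { }]] }] [B [Q { [B [Q { }]] }]]]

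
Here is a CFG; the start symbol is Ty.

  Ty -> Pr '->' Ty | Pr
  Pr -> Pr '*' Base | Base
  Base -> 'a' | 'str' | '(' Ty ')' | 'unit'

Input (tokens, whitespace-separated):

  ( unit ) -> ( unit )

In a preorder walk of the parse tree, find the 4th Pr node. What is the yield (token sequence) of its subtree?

[Ty [Pr [Base ( [Ty [Pr [Base unit]]] )]] -> [Ty [Pr [Base ( [Ty [Pr [Base unit]]] )]]]]

unit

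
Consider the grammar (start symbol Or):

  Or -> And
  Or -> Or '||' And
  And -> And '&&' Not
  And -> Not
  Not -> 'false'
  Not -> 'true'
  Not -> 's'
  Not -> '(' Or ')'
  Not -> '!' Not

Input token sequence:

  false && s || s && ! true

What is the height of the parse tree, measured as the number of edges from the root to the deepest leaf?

[Or [Or [And [And [Not false]] && [Not s]]] || [And [And [Not s]] && [Not ! [Not true]]]]

5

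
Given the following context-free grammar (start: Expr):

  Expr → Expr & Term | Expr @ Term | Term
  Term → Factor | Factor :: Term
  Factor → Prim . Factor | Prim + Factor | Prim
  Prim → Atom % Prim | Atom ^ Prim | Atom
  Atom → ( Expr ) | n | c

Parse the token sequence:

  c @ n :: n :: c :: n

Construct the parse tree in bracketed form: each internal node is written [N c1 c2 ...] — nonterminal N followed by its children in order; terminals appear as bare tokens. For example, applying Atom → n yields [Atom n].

Expr
Expr @ Term
Term @ Term
Factor @ Term
Prim @ Term
Atom @ Term
c @ Term
c @ Factor :: Term
c @ Prim :: Term
c @ Atom :: Term
c @ n :: Term
c @ n :: Factor :: Term
c @ n :: Prim :: Term
c @ n :: Atom :: Term
c @ n :: n :: Term
c @ n :: n :: Factor :: Term
c @ n :: n :: Prim :: Term
c @ n :: n :: Atom :: Term
c @ n :: n :: c :: Term
c @ n :: n :: c :: Factor
c @ n :: n :: c :: Prim
c @ n :: n :: c :: Atom
c @ n :: n :: c :: n

[Expr [Expr [Term [Factor [Prim [Atom c]]]]] @ [Term [Factor [Prim [Atom n]]] :: [Term [Factor [Prim [Atom n]]] :: [Term [Factor [Prim [Atom c]]] :: [Term [Factor [Prim [Atom n]]]]]]]]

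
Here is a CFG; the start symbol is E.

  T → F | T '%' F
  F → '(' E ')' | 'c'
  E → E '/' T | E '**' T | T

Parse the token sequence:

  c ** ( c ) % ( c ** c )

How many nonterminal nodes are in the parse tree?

[E [E [T [F c]]] ** [T [T [F ( [E [T [F c]]] )]] % [F ( [E [E [T [F c]]] ** [T [F c]]] )]]]

17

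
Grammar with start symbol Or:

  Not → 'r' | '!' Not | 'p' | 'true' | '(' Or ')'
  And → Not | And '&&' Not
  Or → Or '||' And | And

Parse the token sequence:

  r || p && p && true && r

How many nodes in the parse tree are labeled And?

[Or [Or [And [Not r]]] || [And [And [And [And [Not p]] && [Not p]] && [Not true]] && [Not r]]]

5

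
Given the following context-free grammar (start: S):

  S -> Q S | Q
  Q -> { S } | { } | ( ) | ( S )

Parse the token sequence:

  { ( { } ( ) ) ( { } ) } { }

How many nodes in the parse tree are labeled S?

[S [Q { [S [Q ( [S [Q { }] [S [Q ( )]]] )] [S [Q ( [S [Q { }]] )]]] }] [S [Q { }]]]

7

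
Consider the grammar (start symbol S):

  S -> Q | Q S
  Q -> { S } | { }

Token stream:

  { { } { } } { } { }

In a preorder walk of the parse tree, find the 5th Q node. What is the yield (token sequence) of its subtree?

[S [Q { [S [Q { }] [S [Q { }]]] }] [S [Q { }] [S [Q { }]]]]

{ }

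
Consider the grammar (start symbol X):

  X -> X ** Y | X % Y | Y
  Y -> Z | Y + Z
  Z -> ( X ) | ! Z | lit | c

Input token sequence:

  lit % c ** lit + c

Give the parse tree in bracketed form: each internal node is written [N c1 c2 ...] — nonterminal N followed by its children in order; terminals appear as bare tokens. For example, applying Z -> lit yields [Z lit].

[X [X [X [Y [Z lit]]] % [Y [Z c]]] ** [Y [Y [Z lit]] + [Z c]]]

X
X ** Y
X % Y ** Y
Y % Y ** Y
Z % Y ** Y
lit % Y ** Y
lit % Z ** Y
lit % c ** Y
lit % c ** Y + Z
lit % c ** Z + Z
lit % c ** lit + Z
lit % c ** lit + c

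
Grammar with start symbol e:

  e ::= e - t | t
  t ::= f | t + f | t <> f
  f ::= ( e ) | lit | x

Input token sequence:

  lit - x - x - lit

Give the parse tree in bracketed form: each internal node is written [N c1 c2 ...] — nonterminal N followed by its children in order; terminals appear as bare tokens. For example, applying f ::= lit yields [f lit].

[e [e [e [e [t [f lit]]] - [t [f x]]] - [t [f x]]] - [t [f lit]]]

e
e - t
e - t - t
e - t - t - t
t - t - t - t
f - t - t - t
lit - t - t - t
lit - f - t - t
lit - x - t - t
lit - x - f - t
lit - x - x - t
lit - x - x - f
lit - x - x - lit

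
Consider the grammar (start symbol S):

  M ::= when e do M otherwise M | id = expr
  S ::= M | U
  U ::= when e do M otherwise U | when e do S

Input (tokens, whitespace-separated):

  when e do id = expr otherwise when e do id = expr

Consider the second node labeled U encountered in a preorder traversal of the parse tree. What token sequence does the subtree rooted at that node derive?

[S [U when e do [M id = expr] otherwise [U when e do [S [M id = expr]]]]]

when e do id = expr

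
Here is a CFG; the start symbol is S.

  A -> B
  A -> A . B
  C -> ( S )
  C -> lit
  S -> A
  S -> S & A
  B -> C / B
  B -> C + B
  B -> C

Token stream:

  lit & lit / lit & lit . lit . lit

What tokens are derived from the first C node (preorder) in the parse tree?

[S [S [S [A [B [C lit]]]] & [A [B [C lit] / [B [C lit]]]]] & [A [A [A [B [C lit]]] . [B [C lit]]] . [B [C lit]]]]

lit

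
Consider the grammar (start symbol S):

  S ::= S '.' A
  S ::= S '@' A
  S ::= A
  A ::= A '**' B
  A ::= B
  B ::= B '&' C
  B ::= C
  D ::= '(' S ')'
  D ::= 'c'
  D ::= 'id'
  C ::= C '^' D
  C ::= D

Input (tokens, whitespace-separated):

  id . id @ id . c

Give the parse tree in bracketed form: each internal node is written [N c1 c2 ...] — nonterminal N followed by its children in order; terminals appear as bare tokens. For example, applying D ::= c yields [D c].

S
S . A
S @ A . A
S . A @ A . A
A . A @ A . A
B . A @ A . A
C . A @ A . A
D . A @ A . A
id . A @ A . A
id . B @ A . A
id . C @ A . A
id . D @ A . A
id . id @ A . A
id . id @ B . A
id . id @ C . A
id . id @ D . A
id . id @ id . A
id . id @ id . B
id . id @ id . C
id . id @ id . D
id . id @ id . c

[S [S [S [S [A [B [C [D id]]]]] . [A [B [C [D id]]]]] @ [A [B [C [D id]]]]] . [A [B [C [D c]]]]]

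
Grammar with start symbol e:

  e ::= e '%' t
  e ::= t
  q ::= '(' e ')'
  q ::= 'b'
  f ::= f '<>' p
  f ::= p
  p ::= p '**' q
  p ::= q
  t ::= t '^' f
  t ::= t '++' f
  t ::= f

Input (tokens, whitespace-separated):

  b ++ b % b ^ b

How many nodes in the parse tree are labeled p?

[e [e [t [t [f [p [q b]]]] ++ [f [p [q b]]]]] % [t [t [f [p [q b]]]] ^ [f [p [q b]]]]]

4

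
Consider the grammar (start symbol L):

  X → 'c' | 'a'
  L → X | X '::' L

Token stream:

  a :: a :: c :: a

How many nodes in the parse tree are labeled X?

[L [X a] :: [L [X a] :: [L [X c] :: [L [X a]]]]]

4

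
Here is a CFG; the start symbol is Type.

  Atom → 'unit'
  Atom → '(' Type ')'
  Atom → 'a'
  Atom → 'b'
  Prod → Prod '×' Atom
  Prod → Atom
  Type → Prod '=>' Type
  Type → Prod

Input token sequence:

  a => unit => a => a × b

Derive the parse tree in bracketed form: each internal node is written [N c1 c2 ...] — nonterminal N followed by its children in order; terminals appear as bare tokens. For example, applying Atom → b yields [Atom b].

Type
Prod => Type
Atom => Type
a => Type
a => Prod => Type
a => Atom => Type
a => unit => Type
a => unit => Prod => Type
a => unit => Atom => Type
a => unit => a => Type
a => unit => a => Prod
a => unit => a => Prod × Atom
a => unit => a => Atom × Atom
a => unit => a => a × Atom
a => unit => a => a × b

[Type [Prod [Atom a]] => [Type [Prod [Atom unit]] => [Type [Prod [Atom a]] => [Type [Prod [Prod [Atom a]] × [Atom b]]]]]]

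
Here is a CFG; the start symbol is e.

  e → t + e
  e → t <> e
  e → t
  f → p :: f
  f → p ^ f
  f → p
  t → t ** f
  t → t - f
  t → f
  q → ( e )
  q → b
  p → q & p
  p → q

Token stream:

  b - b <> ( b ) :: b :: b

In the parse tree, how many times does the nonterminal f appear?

6

[e [t [t [f [p [q b]]]] - [f [p [q b]]]] <> [e [t [f [p [q ( [e [t [f [p [q b]]]]] )]] :: [f [p [q b]] :: [f [p [q b]]]]]]]]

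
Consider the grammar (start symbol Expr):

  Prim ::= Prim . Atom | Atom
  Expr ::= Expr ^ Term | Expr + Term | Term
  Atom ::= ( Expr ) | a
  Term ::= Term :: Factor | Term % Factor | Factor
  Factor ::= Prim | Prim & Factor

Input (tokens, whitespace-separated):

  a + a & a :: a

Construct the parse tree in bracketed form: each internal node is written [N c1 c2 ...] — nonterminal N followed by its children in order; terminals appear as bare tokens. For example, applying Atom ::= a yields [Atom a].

[Expr [Expr [Term [Factor [Prim [Atom a]]]]] + [Term [Term [Factor [Prim [Atom a]] & [Factor [Prim [Atom a]]]]] :: [Factor [Prim [Atom a]]]]]

Expr
Expr + Term
Term + Term
Factor + Term
Prim + Term
Atom + Term
a + Term
a + Term :: Factor
a + Factor :: Factor
a + Prim & Factor :: Factor
a + Atom & Factor :: Factor
a + a & Factor :: Factor
a + a & Prim :: Factor
a + a & Atom :: Factor
a + a & a :: Factor
a + a & a :: Prim
a + a & a :: Atom
a + a & a :: a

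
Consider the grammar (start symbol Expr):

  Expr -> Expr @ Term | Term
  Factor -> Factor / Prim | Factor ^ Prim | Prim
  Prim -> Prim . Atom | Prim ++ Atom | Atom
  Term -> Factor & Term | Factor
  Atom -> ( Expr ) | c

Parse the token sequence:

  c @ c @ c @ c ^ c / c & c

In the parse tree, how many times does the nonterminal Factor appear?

7

[Expr [Expr [Expr [Expr [Term [Factor [Prim [Atom c]]]]] @ [Term [Factor [Prim [Atom c]]]]] @ [Term [Factor [Prim [Atom c]]]]] @ [Term [Factor [Factor [Factor [Prim [Atom c]]] ^ [Prim [Atom c]]] / [Prim [Atom c]]] & [Term [Factor [Prim [Atom c]]]]]]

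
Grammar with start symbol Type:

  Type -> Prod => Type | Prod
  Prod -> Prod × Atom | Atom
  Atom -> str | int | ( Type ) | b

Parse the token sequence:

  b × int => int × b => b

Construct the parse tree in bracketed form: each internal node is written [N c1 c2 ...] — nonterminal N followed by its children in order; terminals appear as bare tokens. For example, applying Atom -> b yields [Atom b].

Type
Prod => Type
Prod × Atom => Type
Atom × Atom => Type
b × Atom => Type
b × int => Type
b × int => Prod => Type
b × int => Prod × Atom => Type
b × int => Atom × Atom => Type
b × int => int × Atom => Type
b × int => int × b => Type
b × int => int × b => Prod
b × int => int × b => Atom
b × int => int × b => b

[Type [Prod [Prod [Atom b]] × [Atom int]] => [Type [Prod [Prod [Atom int]] × [Atom b]] => [Type [Prod [Atom b]]]]]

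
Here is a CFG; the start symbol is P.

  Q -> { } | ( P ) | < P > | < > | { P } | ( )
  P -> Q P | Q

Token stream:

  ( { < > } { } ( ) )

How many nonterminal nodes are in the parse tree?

[P [Q ( [P [Q { [P [Q < >]] }] [P [Q { }] [P [Q ( )]]]] )]]

10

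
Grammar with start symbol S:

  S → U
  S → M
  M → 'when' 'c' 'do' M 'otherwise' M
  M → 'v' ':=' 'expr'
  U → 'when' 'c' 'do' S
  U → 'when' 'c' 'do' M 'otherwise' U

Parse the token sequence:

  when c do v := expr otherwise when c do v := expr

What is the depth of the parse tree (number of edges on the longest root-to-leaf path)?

[S [U when c do [M v := expr] otherwise [U when c do [S [M v := expr]]]]]

5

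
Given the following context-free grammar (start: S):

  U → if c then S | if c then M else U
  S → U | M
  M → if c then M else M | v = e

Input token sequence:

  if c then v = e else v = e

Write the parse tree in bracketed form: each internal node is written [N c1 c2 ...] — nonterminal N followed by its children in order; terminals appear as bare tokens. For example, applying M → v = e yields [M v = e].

[S [M if c then [M v = e] else [M v = e]]]

S
M
if c then M else M
if c then v = e else M
if c then v = e else v = e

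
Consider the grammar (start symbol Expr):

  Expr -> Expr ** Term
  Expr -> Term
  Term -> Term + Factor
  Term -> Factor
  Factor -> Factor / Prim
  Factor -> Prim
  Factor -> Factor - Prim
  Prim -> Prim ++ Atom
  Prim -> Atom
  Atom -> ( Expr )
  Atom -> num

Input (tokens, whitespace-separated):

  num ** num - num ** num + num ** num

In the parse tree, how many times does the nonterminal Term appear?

5

[Expr [Expr [Expr [Expr [Term [Factor [Prim [Atom num]]]]] ** [Term [Factor [Factor [Prim [Atom num]]] - [Prim [Atom num]]]]] ** [Term [Term [Factor [Prim [Atom num]]]] + [Factor [Prim [Atom num]]]]] ** [Term [Factor [Prim [Atom num]]]]]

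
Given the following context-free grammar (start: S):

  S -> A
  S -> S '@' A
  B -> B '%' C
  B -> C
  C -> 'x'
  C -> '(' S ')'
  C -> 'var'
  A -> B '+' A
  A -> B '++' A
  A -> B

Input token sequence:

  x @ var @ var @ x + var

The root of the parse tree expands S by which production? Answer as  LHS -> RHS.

S -> S '@' A

[S [S [S [S [A [B [C x]]]] @ [A [B [C var]]]] @ [A [B [C var]]]] @ [A [B [C x]] + [A [B [C var]]]]]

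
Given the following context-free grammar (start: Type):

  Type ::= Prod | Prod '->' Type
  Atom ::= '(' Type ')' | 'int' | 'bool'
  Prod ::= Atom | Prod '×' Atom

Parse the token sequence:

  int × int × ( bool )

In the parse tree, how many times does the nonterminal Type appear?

2

[Type [Prod [Prod [Prod [Atom int]] × [Atom int]] × [Atom ( [Type [Prod [Atom bool]]] )]]]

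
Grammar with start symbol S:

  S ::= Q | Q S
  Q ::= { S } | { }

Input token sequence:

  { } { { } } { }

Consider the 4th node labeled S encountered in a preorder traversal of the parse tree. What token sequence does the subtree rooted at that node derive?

{ }

[S [Q { }] [S [Q { [S [Q { }]] }] [S [Q { }]]]]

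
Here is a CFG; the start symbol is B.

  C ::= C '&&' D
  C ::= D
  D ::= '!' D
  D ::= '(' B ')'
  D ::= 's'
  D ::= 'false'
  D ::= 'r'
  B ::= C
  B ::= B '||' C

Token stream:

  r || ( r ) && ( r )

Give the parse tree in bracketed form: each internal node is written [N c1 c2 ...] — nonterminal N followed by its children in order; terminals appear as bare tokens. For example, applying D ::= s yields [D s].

B
B || C
C || C
D || C
r || C
r || C && D
r || D && D
r || ( B ) && D
r || ( C ) && D
r || ( D ) && D
r || ( r ) && D
r || ( r ) && ( B )
r || ( r ) && ( C )
r || ( r ) && ( D )
r || ( r ) && ( r )

[B [B [C [D r]]] || [C [C [D ( [B [C [D r]]] )]] && [D ( [B [C [D r]]] )]]]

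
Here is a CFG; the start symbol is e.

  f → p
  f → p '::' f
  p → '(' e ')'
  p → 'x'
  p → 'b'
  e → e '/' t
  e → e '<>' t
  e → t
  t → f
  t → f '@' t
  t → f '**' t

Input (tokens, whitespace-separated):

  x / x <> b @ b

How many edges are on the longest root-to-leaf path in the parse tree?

6

[e [e [e [t [f [p x]]]] / [t [f [p x]]]] <> [t [f [p b]] @ [t [f [p b]]]]]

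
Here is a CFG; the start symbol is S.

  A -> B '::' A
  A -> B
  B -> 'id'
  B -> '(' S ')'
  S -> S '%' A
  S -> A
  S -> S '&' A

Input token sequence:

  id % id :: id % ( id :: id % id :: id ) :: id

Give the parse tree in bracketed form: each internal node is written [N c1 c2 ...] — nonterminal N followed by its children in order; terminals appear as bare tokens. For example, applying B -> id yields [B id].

[S [S [S [A [B id]]] % [A [B id] :: [A [B id]]]] % [A [B ( [S [S [A [B id] :: [A [B id]]]] % [A [B id] :: [A [B id]]]] )] :: [A [B id]]]]

S
S % A
S % A % A
A % A % A
B % A % A
id % A % A
id % B :: A % A
id % id :: A % A
id % id :: B % A
id % id :: id % A
id % id :: id % B :: A
id % id :: id % ( S ) :: A
id % id :: id % ( S % A ) :: A
id % id :: id % ( A % A ) :: A
id % id :: id % ( B :: A % A ) :: A
id % id :: id % ( id :: A % A ) :: A
id % id :: id % ( id :: B % A ) :: A
id % id :: id % ( id :: id % A ) :: A
id % id :: id % ( id :: id % B :: A ) :: A
id % id :: id % ( id :: id % id :: A ) :: A
id % id :: id % ( id :: id % id :: B ) :: A
id % id :: id % ( id :: id % id :: id ) :: A
id % id :: id % ( id :: id % id :: id ) :: B
id % id :: id % ( id :: id % id :: id ) :: id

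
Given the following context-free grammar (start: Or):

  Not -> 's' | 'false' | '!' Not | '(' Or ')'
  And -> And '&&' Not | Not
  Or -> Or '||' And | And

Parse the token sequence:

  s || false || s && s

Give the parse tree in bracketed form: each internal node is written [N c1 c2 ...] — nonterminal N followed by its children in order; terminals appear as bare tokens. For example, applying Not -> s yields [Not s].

[Or [Or [Or [And [Not s]]] || [And [Not false]]] || [And [And [Not s]] && [Not s]]]

Or
Or || And
Or || And || And
And || And || And
Not || And || And
s || And || And
s || Not || And
s || false || And
s || false || And && Not
s || false || Not && Not
s || false || s && Not
s || false || s && s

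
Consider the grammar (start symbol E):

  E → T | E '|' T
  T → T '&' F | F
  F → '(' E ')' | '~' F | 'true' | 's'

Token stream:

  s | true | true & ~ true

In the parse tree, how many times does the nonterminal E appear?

[E [E [E [T [F s]]] | [T [F true]]] | [T [T [F true]] & [F ~ [F true]]]]

3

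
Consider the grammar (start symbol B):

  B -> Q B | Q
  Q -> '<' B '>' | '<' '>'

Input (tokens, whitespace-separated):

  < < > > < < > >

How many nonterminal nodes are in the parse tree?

[B [Q < [B [Q < >]] >] [B [Q < [B [Q < >]] >]]]

8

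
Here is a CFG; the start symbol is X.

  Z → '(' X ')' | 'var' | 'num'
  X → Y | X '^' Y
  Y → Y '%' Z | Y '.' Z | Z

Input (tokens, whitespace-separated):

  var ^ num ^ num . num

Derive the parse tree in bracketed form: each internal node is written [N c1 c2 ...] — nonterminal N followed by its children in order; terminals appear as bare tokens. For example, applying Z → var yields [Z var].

X
X ^ Y
X ^ Y ^ Y
Y ^ Y ^ Y
Z ^ Y ^ Y
var ^ Y ^ Y
var ^ Z ^ Y
var ^ num ^ Y
var ^ num ^ Y . Z
var ^ num ^ Z . Z
var ^ num ^ num . Z
var ^ num ^ num . num

[X [X [X [Y [Z var]]] ^ [Y [Z num]]] ^ [Y [Y [Z num]] . [Z num]]]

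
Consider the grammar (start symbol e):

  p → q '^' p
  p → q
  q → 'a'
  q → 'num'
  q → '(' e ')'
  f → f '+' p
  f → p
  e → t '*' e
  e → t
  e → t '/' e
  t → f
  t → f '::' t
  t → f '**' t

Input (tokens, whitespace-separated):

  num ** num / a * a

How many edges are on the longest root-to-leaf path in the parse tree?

[e [t [f [p [q num]]] ** [t [f [p [q num]]]]] / [e [t [f [p [q a]]]] * [e [t [f [p [q a]]]]]]]

7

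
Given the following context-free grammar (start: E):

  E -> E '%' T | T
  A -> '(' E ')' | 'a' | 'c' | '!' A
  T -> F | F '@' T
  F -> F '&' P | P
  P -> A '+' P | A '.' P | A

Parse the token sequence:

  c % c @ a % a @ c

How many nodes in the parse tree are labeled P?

[E [E [E [T [F [P [A c]]]]] % [T [F [P [A c]]] @ [T [F [P [A a]]]]]] % [T [F [P [A a]]] @ [T [F [P [A c]]]]]]

5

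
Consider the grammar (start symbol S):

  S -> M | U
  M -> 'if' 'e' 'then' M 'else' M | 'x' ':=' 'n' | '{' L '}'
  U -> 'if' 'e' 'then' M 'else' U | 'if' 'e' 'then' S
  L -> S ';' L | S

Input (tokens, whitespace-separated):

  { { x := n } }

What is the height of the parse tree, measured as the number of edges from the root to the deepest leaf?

8

[S [M { [L [S [M { [L [S [M x := n]]] }]]] }]]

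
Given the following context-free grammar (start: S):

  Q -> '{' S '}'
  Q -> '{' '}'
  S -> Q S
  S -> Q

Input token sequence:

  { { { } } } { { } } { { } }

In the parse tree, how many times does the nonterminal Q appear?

7

[S [Q { [S [Q { [S [Q { }]] }]] }] [S [Q { [S [Q { }]] }] [S [Q { [S [Q { }]] }]]]]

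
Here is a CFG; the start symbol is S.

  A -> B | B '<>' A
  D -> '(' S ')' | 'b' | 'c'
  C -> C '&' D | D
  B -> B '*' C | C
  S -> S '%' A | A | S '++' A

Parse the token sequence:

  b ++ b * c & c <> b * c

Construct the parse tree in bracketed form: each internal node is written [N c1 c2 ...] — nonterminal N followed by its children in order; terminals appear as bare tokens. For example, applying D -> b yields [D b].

[S [S [A [B [C [D b]]]]] ++ [A [B [B [C [D b]]] * [C [C [D c]] & [D c]]] <> [A [B [B [C [D b]]] * [C [D c]]]]]]

S
S ++ A
A ++ A
B ++ A
C ++ A
D ++ A
b ++ A
b ++ B <> A
b ++ B * C <> A
b ++ C * C <> A
b ++ D * C <> A
b ++ b * C <> A
b ++ b * C & D <> A
b ++ b * D & D <> A
b ++ b * c & D <> A
b ++ b * c & c <> A
b ++ b * c & c <> B
b ++ b * c & c <> B * C
b ++ b * c & c <> C * C
b ++ b * c & c <> D * C
b ++ b * c & c <> b * C
b ++ b * c & c <> b * D
b ++ b * c & c <> b * c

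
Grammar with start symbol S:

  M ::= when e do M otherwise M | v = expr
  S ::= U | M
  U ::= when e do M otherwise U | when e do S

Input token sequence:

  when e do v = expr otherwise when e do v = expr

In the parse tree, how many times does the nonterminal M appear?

[S [U when e do [M v = expr] otherwise [U when e do [S [M v = expr]]]]]

2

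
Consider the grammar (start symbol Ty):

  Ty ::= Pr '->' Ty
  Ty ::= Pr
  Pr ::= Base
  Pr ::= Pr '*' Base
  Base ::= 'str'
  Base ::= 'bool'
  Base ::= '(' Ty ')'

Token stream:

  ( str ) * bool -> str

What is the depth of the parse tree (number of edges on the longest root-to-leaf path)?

[Ty [Pr [Pr [Base ( [Ty [Pr [Base str]]] )]] * [Base bool]] -> [Ty [Pr [Base str]]]]

7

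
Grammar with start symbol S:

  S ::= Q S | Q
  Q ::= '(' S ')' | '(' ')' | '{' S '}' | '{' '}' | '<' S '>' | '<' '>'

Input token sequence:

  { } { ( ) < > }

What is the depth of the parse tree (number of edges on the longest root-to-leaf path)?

6

[S [Q { }] [S [Q { [S [Q ( )] [S [Q < >]]] }]]]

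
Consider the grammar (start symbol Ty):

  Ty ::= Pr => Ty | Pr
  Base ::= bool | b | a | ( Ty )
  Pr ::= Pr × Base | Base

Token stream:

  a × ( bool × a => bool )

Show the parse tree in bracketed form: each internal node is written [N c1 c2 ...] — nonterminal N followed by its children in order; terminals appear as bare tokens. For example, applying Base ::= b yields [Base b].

[Ty [Pr [Pr [Base a]] × [Base ( [Ty [Pr [Pr [Base bool]] × [Base a]] => [Ty [Pr [Base bool]]]] )]]]

Ty
Pr
Pr × Base
Base × Base
a × Base
a × ( Ty )
a × ( Pr => Ty )
a × ( Pr × Base => Ty )
a × ( Base × Base => Ty )
a × ( bool × Base => Ty )
a × ( bool × a => Ty )
a × ( bool × a => Pr )
a × ( bool × a => Base )
a × ( bool × a => bool )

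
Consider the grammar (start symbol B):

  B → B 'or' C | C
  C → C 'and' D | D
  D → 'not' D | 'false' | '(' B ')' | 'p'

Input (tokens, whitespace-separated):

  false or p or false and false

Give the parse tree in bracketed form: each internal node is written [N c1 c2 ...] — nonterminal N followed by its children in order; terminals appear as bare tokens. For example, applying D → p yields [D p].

B
B or C
B or C or C
C or C or C
D or C or C
false or C or C
false or D or C
false or p or C
false or p or C and D
false or p or D and D
false or p or false and D
false or p or false and false

[B [B [B [C [D false]]] or [C [D p]]] or [C [C [D false]] and [D false]]]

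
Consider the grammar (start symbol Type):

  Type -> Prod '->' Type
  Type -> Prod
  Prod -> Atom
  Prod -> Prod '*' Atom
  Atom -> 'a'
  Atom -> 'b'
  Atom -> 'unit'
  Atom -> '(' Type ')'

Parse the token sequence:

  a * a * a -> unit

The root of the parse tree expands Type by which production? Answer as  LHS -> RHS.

[Type [Prod [Prod [Prod [Atom a]] * [Atom a]] * [Atom a]] -> [Type [Prod [Atom unit]]]]

Type -> Prod '->' Type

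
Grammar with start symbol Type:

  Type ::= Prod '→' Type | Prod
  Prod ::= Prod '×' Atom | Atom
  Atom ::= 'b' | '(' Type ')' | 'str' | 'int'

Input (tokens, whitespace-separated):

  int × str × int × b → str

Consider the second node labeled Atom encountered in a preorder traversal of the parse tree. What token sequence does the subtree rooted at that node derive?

[Type [Prod [Prod [Prod [Prod [Atom int]] × [Atom str]] × [Atom int]] × [Atom b]] → [Type [Prod [Atom str]]]]

str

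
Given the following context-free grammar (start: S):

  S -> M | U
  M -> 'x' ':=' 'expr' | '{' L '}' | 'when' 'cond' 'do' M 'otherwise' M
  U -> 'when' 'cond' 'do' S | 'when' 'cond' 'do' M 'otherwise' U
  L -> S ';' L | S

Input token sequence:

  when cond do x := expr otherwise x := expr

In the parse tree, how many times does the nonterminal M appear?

3

[S [M when cond do [M x := expr] otherwise [M x := expr]]]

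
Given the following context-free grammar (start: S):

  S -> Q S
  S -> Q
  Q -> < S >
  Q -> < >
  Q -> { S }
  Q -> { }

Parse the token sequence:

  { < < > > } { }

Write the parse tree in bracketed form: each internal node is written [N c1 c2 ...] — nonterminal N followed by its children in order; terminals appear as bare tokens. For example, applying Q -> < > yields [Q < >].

S
Q S
{ S } S
{ Q } S
{ < S > } S
{ < Q > } S
{ < < > > } S
{ < < > > } Q
{ < < > > } { }

[S [Q { [S [Q < [S [Q < >]] >]] }] [S [Q { }]]]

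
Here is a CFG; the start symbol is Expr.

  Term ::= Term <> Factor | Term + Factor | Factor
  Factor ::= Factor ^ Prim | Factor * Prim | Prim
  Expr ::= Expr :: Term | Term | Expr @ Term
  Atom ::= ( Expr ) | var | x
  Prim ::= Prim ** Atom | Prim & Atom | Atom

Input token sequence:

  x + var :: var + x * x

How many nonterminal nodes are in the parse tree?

[Expr [Expr [Term [Term [Factor [Prim [Atom x]]]] + [Factor [Prim [Atom var]]]]] :: [Term [Term [Factor [Prim [Atom var]]]] + [Factor [Factor [Prim [Atom x]]] * [Prim [Atom x]]]]]

21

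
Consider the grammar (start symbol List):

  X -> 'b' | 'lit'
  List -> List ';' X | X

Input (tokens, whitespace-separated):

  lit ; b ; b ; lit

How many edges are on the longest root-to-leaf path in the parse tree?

[List [List [List [List [X lit]] ; [X b]] ; [X b]] ; [X lit]]

5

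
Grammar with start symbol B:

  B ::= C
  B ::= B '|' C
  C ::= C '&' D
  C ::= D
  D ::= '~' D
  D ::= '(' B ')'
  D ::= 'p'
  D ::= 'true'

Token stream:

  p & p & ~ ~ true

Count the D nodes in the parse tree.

[B [C [C [C [D p]] & [D p]] & [D ~ [D ~ [D true]]]]]

5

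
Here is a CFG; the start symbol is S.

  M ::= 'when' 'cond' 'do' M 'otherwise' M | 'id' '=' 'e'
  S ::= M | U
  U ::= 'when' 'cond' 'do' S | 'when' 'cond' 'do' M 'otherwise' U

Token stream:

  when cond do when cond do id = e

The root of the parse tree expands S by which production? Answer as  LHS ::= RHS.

S ::= U

[S [U when cond do [S [U when cond do [S [M id = e]]]]]]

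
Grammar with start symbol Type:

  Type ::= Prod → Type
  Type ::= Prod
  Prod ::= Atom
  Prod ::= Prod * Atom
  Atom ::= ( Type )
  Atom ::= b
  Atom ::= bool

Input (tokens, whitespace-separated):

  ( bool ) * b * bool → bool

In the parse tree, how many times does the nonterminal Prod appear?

5

[Type [Prod [Prod [Prod [Atom ( [Type [Prod [Atom bool]]] )]] * [Atom b]] * [Atom bool]] → [Type [Prod [Atom bool]]]]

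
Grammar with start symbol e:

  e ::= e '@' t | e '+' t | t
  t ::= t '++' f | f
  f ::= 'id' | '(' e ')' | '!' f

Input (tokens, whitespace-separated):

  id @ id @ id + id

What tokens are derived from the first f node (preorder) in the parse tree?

[e [e [e [e [t [f id]]] @ [t [f id]]] @ [t [f id]]] + [t [f id]]]

id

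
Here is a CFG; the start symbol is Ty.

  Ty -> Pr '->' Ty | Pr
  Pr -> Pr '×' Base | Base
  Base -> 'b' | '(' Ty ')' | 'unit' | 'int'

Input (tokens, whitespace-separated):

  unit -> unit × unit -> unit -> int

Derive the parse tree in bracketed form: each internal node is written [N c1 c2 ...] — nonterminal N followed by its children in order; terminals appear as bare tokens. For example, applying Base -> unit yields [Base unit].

Ty
Pr -> Ty
Base -> Ty
unit -> Ty
unit -> Pr -> Ty
unit -> Pr × Base -> Ty
unit -> Base × Base -> Ty
unit -> unit × Base -> Ty
unit -> unit × unit -> Ty
unit -> unit × unit -> Pr -> Ty
unit -> unit × unit -> Base -> Ty
unit -> unit × unit -> unit -> Ty
unit -> unit × unit -> unit -> Pr
unit -> unit × unit -> unit -> Base
unit -> unit × unit -> unit -> int

[Ty [Pr [Base unit]] -> [Ty [Pr [Pr [Base unit]] × [Base unit]] -> [Ty [Pr [Base unit]] -> [Ty [Pr [Base int]]]]]]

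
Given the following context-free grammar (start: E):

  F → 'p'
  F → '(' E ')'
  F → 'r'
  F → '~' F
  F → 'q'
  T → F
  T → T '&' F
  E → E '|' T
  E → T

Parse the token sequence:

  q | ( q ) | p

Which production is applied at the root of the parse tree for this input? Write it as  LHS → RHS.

E → E '|' T

[E [E [E [T [F q]]] | [T [F ( [E [T [F q]]] )]]] | [T [F p]]]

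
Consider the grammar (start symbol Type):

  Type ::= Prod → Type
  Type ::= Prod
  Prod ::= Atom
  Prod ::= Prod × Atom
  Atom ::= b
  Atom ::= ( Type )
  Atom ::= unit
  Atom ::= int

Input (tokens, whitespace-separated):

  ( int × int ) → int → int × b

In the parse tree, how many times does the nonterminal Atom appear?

[Type [Prod [Atom ( [Type [Prod [Prod [Atom int]] × [Atom int]]] )]] → [Type [Prod [Atom int]] → [Type [Prod [Prod [Atom int]] × [Atom b]]]]]

6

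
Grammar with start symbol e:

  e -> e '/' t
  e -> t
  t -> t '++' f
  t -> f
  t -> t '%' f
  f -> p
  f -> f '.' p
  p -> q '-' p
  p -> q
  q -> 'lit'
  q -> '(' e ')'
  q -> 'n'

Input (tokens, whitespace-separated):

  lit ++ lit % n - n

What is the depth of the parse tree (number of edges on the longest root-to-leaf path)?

[e [t [t [t [f [p [q lit]]]] ++ [f [p [q lit]]]] % [f [p [q n] - [p [q n]]]]]]

7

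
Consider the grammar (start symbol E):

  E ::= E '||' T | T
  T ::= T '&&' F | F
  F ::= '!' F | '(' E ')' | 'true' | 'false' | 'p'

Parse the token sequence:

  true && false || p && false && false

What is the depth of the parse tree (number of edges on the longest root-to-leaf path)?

[E [E [T [T [F true]] && [F false]]] || [T [T [T [F p]] && [F false]] && [F false]]]

5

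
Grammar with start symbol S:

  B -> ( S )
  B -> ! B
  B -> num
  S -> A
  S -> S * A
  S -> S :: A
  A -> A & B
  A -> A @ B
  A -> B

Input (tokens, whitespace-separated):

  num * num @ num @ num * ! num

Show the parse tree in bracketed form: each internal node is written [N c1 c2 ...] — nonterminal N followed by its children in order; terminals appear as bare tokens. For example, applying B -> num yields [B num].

[S [S [S [A [B num]]] * [A [A [A [B num]] @ [B num]] @ [B num]]] * [A [B ! [B num]]]]

S
S * A
S * A * A
A * A * A
B * A * A
num * A * A
num * A @ B * A
num * A @ B @ B * A
num * B @ B @ B * A
num * num @ B @ B * A
num * num @ num @ B * A
num * num @ num @ num * A
num * num @ num @ num * B
num * num @ num @ num * ! B
num * num @ num @ num * ! num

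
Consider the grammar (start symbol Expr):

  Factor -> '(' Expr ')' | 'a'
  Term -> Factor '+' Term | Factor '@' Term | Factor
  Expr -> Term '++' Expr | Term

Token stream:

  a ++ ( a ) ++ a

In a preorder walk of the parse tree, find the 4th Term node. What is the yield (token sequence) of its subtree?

[Expr [Term [Factor a]] ++ [Expr [Term [Factor ( [Expr [Term [Factor a]]] )]] ++ [Expr [Term [Factor a]]]]]

a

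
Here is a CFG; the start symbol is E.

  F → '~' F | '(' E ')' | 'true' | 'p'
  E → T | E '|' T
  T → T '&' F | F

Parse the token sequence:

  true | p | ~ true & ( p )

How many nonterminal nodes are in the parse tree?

15

[E [E [E [T [F true]]] | [T [F p]]] | [T [T [F ~ [F true]]] & [F ( [E [T [F p]]] )]]]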